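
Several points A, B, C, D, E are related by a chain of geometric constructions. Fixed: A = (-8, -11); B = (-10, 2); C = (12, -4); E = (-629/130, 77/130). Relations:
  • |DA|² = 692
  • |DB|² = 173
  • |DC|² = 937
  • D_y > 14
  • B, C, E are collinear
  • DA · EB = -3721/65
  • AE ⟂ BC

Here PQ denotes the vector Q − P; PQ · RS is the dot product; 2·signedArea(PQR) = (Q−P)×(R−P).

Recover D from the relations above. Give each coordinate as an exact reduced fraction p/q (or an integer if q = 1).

D = (-12, 15)

1. D_x = -12  [line 671/130·x + -183/130·y + 10797/130 = 0 ∩ |DA|² = 692]
2. D_y = 15  [line 671/130·x + -183/130·y + 10797/130 = 0 ∩ |DA|² = 692]
   → D = (-12, 15)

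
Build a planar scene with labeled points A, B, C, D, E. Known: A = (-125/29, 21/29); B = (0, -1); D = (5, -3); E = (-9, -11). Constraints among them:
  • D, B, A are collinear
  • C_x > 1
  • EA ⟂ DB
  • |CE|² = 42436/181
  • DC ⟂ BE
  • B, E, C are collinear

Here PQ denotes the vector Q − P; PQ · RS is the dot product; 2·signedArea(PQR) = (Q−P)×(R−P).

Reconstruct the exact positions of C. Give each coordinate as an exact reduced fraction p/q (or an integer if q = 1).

C = (225/181, 69/181)

1. C_x = 225/181  [B, E, C are collinear ∩ DC ⟂ BE]
2. C_y = 69/181  [B, E, C are collinear ∩ DC ⟂ BE]
   → C = (225/181, 69/181)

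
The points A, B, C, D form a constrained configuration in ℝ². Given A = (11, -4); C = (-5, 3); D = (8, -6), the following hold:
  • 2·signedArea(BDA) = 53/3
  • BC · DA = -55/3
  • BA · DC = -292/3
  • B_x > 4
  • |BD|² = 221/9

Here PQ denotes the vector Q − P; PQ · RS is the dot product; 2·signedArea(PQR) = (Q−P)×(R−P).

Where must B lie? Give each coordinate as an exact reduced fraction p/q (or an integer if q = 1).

1. B_x = 14/3  [BA · DC = -292/3 ∩ BC · DA = -55/3]
2. B_y = -7/3  [BA · DC = -292/3 ∩ BC · DA = -55/3]
   → B = (14/3, -7/3)

B = (14/3, -7/3)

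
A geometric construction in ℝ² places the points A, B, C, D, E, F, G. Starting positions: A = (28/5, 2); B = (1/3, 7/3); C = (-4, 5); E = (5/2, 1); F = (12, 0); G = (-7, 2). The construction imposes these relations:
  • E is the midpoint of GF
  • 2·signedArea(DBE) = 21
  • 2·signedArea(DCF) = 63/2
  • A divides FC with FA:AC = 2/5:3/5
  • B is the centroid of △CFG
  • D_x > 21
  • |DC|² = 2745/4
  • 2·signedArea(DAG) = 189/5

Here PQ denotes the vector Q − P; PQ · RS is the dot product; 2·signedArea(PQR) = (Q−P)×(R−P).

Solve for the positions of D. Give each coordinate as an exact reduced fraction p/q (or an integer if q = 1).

D = (43/2, -1)

1. D_x = 43/2  [2·signedArea(DCF) = 63/2 ∩ 2·signedArea(DAG) = 189/5]
2. D_y = -1  [2·signedArea(DCF) = 63/2 ∩ 2·signedArea(DAG) = 189/5]
   → D = (43/2, -1)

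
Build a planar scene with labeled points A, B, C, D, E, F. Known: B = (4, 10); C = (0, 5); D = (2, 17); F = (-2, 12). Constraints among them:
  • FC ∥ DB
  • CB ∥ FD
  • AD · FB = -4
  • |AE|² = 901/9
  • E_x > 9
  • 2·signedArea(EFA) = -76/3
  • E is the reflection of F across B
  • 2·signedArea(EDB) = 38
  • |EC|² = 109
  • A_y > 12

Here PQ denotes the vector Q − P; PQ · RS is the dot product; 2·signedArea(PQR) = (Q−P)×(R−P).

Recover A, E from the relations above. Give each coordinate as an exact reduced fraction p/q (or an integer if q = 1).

A = (4/3, 13)
E = (10, 8)

1. E_x = 10  [E is the reflection of F across B]
2. E_y = 8  [E is the reflection of F across B]
   → E = (10, 8)
3. A_x = 4/3  [AD · FB = -4 ∩ 2·signedArea(EFA) = -76/3]
4. A_y = 13  [AD · FB = -4 ∩ 2·signedArea(EFA) = -76/3]
   → A = (4/3, 13)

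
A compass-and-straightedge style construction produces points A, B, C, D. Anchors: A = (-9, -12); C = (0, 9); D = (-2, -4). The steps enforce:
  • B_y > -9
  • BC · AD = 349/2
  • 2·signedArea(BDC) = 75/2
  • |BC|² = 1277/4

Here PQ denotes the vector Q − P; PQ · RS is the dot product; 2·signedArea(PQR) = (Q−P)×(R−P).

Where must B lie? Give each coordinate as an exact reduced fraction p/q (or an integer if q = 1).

1. B_x = -11/2  [2·signedArea(BDC) = 75/2 ∩ BC · AD = 349/2]
2. B_y = -8  [2·signedArea(BDC) = 75/2 ∩ BC · AD = 349/2]
   → B = (-11/2, -8)

B = (-11/2, -8)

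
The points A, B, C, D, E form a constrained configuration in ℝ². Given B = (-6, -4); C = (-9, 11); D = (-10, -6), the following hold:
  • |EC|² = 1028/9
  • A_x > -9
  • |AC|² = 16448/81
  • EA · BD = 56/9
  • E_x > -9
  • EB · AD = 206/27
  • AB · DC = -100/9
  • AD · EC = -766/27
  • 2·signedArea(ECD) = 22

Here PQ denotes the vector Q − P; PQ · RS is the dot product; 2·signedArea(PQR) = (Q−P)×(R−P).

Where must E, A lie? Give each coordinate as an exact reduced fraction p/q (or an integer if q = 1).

A = (-73/9, -29/9)
E = (-25/3, 1/3)

1. A_x = -73/9  [line -1·x + -17·y + -566/9 = 0 ∩ |AC|² = 16448/81]
2. A_y = -29/9  [line -1·x + -17·y + -566/9 = 0 ∩ |AC|² = 16448/81]
   → A = (-73/9, -29/9)
3. E_x = -25/3  [EA · BD = 56/9 ∩ AD · EC = -766/27]
4. E_y = 1/3  [EA · BD = 56/9 ∩ AD · EC = -766/27]
   → E = (-25/3, 1/3)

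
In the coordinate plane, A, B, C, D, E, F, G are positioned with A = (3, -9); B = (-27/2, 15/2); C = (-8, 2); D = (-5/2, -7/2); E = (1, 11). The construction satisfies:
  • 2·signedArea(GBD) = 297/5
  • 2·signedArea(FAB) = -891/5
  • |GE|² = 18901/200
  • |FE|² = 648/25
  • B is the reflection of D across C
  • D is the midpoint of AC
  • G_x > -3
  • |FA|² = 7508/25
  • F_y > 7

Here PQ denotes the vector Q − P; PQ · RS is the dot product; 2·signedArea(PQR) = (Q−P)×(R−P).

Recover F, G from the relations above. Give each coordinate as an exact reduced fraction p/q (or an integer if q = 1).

F = (-13/5, 37/5)
G = (-51/20, 39/20)

1. F_x = -13/5  [line -33/2·x + -33/2·y + 396/5 = 0 ∩ |FA|² = 7508/25]
2. F_y = 37/5  [line -33/2·x + -33/2·y + 396/5 = 0 ∩ |FA|² = 7508/25]
   → F = (-13/5, 37/5)
3. G_x = -51/20  [line 11·x + 11·y + 33/5 = 0 ∩ |GE|² = 18901/200]
4. G_y = 39/20  [line 11·x + 11·y + 33/5 = 0 ∩ |GE|² = 18901/200]
   → G = (-51/20, 39/20)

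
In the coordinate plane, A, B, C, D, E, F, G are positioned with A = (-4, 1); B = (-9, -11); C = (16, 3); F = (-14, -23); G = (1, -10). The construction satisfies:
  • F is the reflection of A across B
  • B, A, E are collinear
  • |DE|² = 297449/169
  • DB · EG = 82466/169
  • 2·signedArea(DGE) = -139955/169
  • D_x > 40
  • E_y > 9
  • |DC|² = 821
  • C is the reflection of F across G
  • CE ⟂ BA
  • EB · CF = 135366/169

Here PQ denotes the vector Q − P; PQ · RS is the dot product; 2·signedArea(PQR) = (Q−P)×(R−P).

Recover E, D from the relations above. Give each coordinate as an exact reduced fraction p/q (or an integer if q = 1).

D = (41, 17)
E = (-56/169, 1657/169)

1. E_x = -56/169  [B, A, E are collinear ∩ CE ⟂ BA]
2. E_y = 1657/169  [B, A, E are collinear ∩ CE ⟂ BA]
   → E = (-56/169, 1657/169)
3. D_x = 41  [2·signedArea(DGE) = -139955/169 ∩ DB · EG = 82466/169]
4. D_y = 17  [2·signedArea(DGE) = -139955/169 ∩ DB · EG = 82466/169]
   → D = (41, 17)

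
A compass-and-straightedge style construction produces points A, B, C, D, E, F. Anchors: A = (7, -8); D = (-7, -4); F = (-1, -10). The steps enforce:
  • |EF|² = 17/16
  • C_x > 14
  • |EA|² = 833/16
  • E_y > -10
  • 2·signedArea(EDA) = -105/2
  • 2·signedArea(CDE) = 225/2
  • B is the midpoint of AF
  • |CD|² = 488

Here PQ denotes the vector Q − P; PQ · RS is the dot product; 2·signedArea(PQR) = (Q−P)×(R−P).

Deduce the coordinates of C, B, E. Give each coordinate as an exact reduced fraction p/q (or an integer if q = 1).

B = (3, -9)
C = (15, -6)
E = (0, -39/4)

1. B_x = 3  [B is the midpoint of AF]
2. B_y = -9  [B is the midpoint of AF]
   → B = (3, -9)
3. E_x = 0  [line 4·x + 14·y + 273/2 = 0 ∩ |EA|² = 833/16]
4. E_y = -39/4  [line 4·x + 14·y + 273/2 = 0 ∩ |EA|² = 833/16]
   → E = (0, -39/4)
5. C_x = 15  [line 23/4·x + 7·y + -177/4 = 0 ∩ |CD|² = 488]
6. C_y = -6  [line 23/4·x + 7·y + -177/4 = 0 ∩ |CD|² = 488]
   → C = (15, -6)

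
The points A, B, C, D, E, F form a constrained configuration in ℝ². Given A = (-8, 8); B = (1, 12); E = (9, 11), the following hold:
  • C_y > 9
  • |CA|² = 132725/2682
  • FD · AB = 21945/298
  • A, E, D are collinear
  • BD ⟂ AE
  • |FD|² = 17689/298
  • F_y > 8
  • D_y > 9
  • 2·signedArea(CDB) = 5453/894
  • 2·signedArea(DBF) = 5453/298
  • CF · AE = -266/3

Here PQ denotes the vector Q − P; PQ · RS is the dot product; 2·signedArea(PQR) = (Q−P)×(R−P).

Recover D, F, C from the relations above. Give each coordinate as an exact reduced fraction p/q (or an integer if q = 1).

C = (-1121/894, 8935/894)
D = (421/298, 2879/298)
F = (-920/149, 1240/149)

1. D_x = 421/298  [A, E, D are collinear ∩ BD ⟂ AE]
2. D_y = 2879/298  [A, E, D are collinear ∩ BD ⟂ AE]
   → D = (421/298, 2879/298)
3. F_x = -920/149  [FD · AB = 21945/298 ∩ 2·signedArea(DBF) = 5453/298]
4. F_y = 1240/149  [FD · AB = 21945/298 ∩ 2·signedArea(DBF) = 5453/298]
   → F = (-920/149, 1240/149)
5. C_x = -1121/894  [line -17·x + -3·y + 26/3 = 0 ∩ |CA|² = 132725/2682]
6. C_y = 8935/894  [line -17·x + -3·y + 26/3 = 0 ∩ |CA|² = 132725/2682]
   → C = (-1121/894, 8935/894)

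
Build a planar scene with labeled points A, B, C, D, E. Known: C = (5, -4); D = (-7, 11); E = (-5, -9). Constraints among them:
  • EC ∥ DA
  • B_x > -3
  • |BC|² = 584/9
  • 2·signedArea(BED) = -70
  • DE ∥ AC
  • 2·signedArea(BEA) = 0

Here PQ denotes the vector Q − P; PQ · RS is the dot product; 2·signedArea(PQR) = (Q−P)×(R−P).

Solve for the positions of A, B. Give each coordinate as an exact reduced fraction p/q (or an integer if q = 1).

A = (3, 16)
B = (-7/3, -2/3)

1. A_x = 3  [DE ∥ AC ∩ EC ∥ DA]
2. A_y = 16  [DE ∥ AC ∩ EC ∥ DA]
   → A = (3, 16)
3. B_x = -7/3  [2·signedArea(BEA) = 0 ∩ 2·signedArea(BED) = -70]
4. B_y = -2/3  [2·signedArea(BEA) = 0 ∩ 2·signedArea(BED) = -70]
   → B = (-7/3, -2/3)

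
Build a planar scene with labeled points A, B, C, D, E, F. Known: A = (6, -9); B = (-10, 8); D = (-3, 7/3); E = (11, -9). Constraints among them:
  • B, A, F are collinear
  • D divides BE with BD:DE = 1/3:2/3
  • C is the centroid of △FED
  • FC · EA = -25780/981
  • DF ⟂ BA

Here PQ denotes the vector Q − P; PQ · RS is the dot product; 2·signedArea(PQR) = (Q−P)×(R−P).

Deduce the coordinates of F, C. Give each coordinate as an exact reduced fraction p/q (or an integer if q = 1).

C = (1346/981, -563/327)
F = (-1270/327, 491/327)

1. F_x = -1270/327  [B, A, F are collinear ∩ DF ⟂ BA]
2. F_y = 491/327  [B, A, F are collinear ∩ DF ⟂ BA]
   → F = (-1270/327, 491/327)
3. C_x = 1346/981  [C is the centroid of △FED]
4. C_y = -563/327  [C is the centroid of △FED]
   → C = (1346/981, -563/327)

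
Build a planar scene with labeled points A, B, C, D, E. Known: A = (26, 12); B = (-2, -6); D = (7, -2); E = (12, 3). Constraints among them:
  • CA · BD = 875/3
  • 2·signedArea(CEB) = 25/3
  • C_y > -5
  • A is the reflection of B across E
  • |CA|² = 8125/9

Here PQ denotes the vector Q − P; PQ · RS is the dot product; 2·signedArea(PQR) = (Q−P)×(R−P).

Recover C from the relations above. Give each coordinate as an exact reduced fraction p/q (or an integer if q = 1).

1. C_x = 1  [2·signedArea(CEB) = 25/3 ∩ CA · BD = 875/3]
2. C_y = -14/3  [2·signedArea(CEB) = 25/3 ∩ CA · BD = 875/3]
   → C = (1, -14/3)

C = (1, -14/3)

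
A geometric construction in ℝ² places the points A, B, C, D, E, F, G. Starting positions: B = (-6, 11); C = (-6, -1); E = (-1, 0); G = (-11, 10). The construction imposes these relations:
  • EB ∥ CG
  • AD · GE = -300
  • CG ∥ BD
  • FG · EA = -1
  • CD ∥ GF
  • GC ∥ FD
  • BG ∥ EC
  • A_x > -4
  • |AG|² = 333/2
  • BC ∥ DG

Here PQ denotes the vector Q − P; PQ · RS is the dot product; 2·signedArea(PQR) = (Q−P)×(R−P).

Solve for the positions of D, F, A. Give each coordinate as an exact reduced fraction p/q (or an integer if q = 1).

A = (-7/2, -1/2)
D = (-11, 22)
F = (-16, 33)

1. D_x = -11  [BC ∥ DG ∩ CG ∥ BD]
2. D_y = 22  [BC ∥ DG ∩ CG ∥ BD]
   → D = (-11, 22)
3. F_x = -16  [GC ∥ FD ∩ CD ∥ GF]
4. F_y = 33  [GC ∥ FD ∩ CD ∥ GF]
   → F = (-16, 33)
5. A_x = -7/2  [AD · GE = -300 ∩ FG · EA = -1]
6. A_y = -1/2  [AD · GE = -300 ∩ FG · EA = -1]
   → A = (-7/2, -1/2)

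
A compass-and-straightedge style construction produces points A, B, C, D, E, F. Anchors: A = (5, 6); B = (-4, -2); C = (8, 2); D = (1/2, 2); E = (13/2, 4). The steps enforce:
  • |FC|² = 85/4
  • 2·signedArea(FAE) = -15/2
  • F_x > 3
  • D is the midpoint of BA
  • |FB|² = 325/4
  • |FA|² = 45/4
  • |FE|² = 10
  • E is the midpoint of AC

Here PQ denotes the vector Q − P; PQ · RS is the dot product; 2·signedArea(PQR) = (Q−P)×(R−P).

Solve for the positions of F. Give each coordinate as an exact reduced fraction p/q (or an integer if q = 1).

1. F_x = 7/2  [line 2·x + 3/2·y + -23/2 = 0 ∩ |FB|² = 325/4]
2. F_y = 3  [line 2·x + 3/2·y + -23/2 = 0 ∩ |FB|² = 325/4]
   → F = (7/2, 3)

F = (7/2, 3)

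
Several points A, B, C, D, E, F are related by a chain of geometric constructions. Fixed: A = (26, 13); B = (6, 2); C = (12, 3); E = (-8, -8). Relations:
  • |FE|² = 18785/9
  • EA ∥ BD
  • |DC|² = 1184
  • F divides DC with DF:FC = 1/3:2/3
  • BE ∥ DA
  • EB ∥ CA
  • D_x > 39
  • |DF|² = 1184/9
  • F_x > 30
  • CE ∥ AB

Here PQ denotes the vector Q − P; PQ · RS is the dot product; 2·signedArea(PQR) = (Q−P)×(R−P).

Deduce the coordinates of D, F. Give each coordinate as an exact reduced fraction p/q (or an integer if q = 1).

D = (40, 23)
F = (92/3, 49/3)

1. D_x = 40  [BE ∥ DA ∩ EA ∥ BD]
2. D_y = 23  [BE ∥ DA ∩ EA ∥ BD]
   → D = (40, 23)
3. F_x = 92/3  [F divides DC with DF:FC = 1/3:2/3]
4. F_y = 49/3  [F divides DC with DF:FC = 1/3:2/3]
   → F = (92/3, 49/3)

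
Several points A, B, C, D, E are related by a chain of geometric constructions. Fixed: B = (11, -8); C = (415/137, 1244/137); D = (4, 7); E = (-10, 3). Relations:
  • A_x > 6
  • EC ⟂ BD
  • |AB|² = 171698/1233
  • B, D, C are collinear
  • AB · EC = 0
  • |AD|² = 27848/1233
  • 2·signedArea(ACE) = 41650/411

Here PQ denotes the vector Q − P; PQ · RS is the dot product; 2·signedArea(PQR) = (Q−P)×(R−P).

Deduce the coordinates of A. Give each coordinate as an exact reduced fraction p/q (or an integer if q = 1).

1. A_x = 2470/411  [AB · EC = 0 ∩ 2·signedArea(ACE) = 41650/411]
2. A_y = 369/137  [AB · EC = 0 ∩ 2·signedArea(ACE) = 41650/411]
   → A = (2470/411, 369/137)

A = (2470/411, 369/137)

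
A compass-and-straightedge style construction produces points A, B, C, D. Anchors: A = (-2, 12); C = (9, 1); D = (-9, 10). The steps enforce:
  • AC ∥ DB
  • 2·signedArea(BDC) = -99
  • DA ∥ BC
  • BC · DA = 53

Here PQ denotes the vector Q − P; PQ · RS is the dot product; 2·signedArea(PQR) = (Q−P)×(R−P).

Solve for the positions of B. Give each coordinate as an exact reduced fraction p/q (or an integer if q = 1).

B = (2, -1)

1. B_x = 2  [DA ∥ BC ∩ AC ∥ DB]
2. B_y = -1  [DA ∥ BC ∩ AC ∥ DB]
   → B = (2, -1)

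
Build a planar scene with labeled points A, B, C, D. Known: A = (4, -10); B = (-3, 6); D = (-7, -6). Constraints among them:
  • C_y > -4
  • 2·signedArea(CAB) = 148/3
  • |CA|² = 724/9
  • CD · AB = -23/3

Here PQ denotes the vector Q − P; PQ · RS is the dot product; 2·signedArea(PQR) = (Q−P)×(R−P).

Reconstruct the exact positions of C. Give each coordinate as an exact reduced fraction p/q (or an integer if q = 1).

C = (-2, -10/3)

1. C_x = -2  [2·signedArea(CAB) = 148/3 ∩ CD · AB = -23/3]
2. C_y = -10/3  [2·signedArea(CAB) = 148/3 ∩ CD · AB = -23/3]
   → C = (-2, -10/3)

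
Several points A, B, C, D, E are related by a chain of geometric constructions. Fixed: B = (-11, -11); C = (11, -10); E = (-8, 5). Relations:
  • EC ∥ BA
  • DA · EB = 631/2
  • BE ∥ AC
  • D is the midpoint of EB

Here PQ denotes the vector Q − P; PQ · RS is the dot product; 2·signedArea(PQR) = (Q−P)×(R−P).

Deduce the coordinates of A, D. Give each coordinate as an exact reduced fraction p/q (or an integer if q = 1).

1. A_x = 8  [BE ∥ AC ∩ EC ∥ BA]
2. A_y = -26  [BE ∥ AC ∩ EC ∥ BA]
   → A = (8, -26)
3. D_x = -19/2  [D is the midpoint of EB]
4. D_y = -3  [D is the midpoint of EB]
   → D = (-19/2, -3)

A = (8, -26)
D = (-19/2, -3)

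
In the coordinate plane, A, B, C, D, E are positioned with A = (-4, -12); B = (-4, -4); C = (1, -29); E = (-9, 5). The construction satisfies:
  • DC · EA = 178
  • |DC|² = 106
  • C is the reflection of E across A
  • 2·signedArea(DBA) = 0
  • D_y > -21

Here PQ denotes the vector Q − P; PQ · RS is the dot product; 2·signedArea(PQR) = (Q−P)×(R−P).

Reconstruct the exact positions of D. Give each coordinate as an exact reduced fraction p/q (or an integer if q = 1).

D = (-4, -20)

1. D_x = -4  [2·signedArea(DBA) = 0 ∩ DC · EA = 178]
2. D_y = -20  [2·signedArea(DBA) = 0 ∩ DC · EA = 178]
   → D = (-4, -20)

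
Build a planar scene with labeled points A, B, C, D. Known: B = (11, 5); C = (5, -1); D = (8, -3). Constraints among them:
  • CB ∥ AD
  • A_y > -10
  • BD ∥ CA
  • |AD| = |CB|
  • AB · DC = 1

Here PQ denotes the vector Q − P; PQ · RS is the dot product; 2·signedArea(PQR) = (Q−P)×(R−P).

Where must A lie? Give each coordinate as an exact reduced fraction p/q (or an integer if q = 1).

A = (2, -9)

1. A_x = 2  [CB ∥ AD ∩ BD ∥ CA]
2. A_y = -9  [CB ∥ AD ∩ BD ∥ CA]
   → A = (2, -9)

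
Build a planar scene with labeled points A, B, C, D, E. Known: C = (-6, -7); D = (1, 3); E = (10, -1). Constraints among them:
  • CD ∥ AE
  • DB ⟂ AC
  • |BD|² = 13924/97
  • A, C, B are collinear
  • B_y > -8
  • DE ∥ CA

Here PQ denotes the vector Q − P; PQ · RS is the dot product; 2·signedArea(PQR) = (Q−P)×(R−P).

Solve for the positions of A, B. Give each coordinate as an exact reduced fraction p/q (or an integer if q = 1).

A = (3, -11)
B = (-375/97, -771/97)

1. A_x = 3  [CD ∥ AE ∩ DE ∥ CA]
2. A_y = -11  [CD ∥ AE ∩ DE ∥ CA]
   → A = (3, -11)
3. B_x = -375/97  [A, C, B are collinear ∩ DB ⟂ AC]
4. B_y = -771/97  [A, C, B are collinear ∩ DB ⟂ AC]
   → B = (-375/97, -771/97)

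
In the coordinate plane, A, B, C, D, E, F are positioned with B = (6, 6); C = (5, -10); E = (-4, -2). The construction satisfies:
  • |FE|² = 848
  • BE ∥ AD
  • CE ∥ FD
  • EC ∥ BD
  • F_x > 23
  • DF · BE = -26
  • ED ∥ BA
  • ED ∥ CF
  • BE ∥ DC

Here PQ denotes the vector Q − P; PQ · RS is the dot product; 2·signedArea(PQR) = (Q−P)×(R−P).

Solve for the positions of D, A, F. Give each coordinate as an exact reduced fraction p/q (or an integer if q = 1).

A = (25, 6)
D = (15, -2)
F = (24, -10)

1. D_x = 15  [BE ∥ DC ∩ EC ∥ BD]
2. D_y = -2  [BE ∥ DC ∩ EC ∥ BD]
   → D = (15, -2)
3. A_x = 25  [BE ∥ AD ∩ ED ∥ BA]
4. A_y = 6  [BE ∥ AD ∩ ED ∥ BA]
   → A = (25, 6)
5. F_x = 24  [CE ∥ FD ∩ ED ∥ CF]
6. F_y = -10  [CE ∥ FD ∩ ED ∥ CF]
   → F = (24, -10)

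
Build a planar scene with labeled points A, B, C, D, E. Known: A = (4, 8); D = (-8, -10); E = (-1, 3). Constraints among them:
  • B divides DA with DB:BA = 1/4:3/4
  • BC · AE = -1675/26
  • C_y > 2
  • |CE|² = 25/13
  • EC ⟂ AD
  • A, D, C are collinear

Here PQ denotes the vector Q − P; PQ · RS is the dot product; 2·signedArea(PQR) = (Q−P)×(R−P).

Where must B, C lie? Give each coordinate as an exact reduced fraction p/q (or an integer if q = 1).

1. B_x = -5  [B divides DA with DB:BA = 1/4:3/4]
2. B_y = -11/2  [B divides DA with DB:BA = 1/4:3/4]
   → B = (-5, -11/2)
3. C_x = 2/13  [A, D, C are collinear ∩ EC ⟂ AD]
4. C_y = 29/13  [A, D, C are collinear ∩ EC ⟂ AD]
   → C = (2/13, 29/13)

B = (-5, -11/2)
C = (2/13, 29/13)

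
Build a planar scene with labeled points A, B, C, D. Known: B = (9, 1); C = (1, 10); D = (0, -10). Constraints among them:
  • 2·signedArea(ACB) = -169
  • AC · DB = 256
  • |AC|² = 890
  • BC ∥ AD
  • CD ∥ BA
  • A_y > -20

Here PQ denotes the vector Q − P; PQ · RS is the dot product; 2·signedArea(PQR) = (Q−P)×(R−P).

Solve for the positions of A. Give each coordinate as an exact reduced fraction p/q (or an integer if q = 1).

1. A_x = 8  [BC ∥ AD ∩ CD ∥ BA]
2. A_y = -19  [BC ∥ AD ∩ CD ∥ BA]
   → A = (8, -19)

A = (8, -19)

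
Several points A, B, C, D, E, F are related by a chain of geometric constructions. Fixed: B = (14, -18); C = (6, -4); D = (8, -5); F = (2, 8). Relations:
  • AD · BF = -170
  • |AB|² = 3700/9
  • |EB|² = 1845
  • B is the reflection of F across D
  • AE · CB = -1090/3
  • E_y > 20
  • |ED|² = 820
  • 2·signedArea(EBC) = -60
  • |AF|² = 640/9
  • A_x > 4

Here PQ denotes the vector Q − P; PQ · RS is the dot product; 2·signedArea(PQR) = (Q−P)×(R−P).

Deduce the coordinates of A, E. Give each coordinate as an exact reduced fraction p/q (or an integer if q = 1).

1. E_x = -4  [line -14·x + -8·y + 112 = 0 ∩ |EB|² = 1845]
2. E_y = 21  [line -14·x + -8·y + 112 = 0 ∩ |EB|² = 1845]
   → E = (-4, 21)
3. A_x = 14/3  [AD · BF = -170 ∩ AE · CB = -1090/3]
4. A_y = 0  [AD · BF = -170 ∩ AE · CB = -1090/3]
   → A = (14/3, 0)

A = (14/3, 0)
E = (-4, 21)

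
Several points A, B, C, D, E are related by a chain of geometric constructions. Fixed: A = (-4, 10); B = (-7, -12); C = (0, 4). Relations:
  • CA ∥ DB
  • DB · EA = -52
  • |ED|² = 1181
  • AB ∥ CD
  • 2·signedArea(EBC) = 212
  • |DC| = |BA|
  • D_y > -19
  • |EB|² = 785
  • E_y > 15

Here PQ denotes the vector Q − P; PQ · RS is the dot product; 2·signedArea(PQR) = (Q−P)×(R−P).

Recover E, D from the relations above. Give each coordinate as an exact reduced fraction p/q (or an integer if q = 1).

1. E_x = -8  [line -16·x + 7·y + -240 = 0 ∩ |EB|² = 785]
2. E_y = 16  [line -16·x + 7·y + -240 = 0 ∩ |EB|² = 785]
   → E = (-8, 16)
3. D_x = -3  [CA ∥ DB ∩ AB ∥ CD]
4. D_y = -18  [CA ∥ DB ∩ AB ∥ CD]
   → D = (-3, -18)

D = (-3, -18)
E = (-8, 16)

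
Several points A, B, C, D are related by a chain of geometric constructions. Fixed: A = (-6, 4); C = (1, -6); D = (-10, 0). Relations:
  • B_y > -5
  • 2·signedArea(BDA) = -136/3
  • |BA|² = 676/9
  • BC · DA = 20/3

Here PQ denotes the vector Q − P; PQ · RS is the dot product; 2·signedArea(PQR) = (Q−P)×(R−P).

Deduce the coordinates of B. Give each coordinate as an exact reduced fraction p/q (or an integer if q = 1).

1. B_x = -8/3  [2·signedArea(BDA) = -136/3 ∩ BC · DA = 20/3]
2. B_y = -4  [2·signedArea(BDA) = -136/3 ∩ BC · DA = 20/3]
   → B = (-8/3, -4)

B = (-8/3, -4)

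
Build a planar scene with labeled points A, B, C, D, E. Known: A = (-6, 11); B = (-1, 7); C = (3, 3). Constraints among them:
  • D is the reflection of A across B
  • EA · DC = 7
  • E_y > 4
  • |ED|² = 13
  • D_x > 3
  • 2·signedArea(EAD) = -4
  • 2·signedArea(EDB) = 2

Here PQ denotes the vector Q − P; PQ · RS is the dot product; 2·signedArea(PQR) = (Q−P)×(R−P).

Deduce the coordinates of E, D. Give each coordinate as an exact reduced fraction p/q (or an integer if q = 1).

D = (4, 3)
E = (1, 5)

1. D_x = 4  [D is the reflection of A across B]
2. D_y = 3  [D is the reflection of A across B]
   → D = (4, 3)
3. E_x = 1  [EA · DC = 7 ∩ 2·signedArea(EAD) = -4]
4. E_y = 5  [EA · DC = 7 ∩ 2·signedArea(EAD) = -4]
   → E = (1, 5)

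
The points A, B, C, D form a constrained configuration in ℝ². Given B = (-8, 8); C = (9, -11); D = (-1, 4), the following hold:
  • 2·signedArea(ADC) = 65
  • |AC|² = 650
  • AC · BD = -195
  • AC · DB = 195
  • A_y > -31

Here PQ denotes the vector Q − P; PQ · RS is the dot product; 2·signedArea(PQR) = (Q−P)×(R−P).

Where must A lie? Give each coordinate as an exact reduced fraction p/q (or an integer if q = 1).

1. A_x = 26  [AC · BD = -195 ∩ 2·signedArea(ADC) = 65]
2. A_y = -30  [AC · BD = -195 ∩ 2·signedArea(ADC) = 65]
   → A = (26, -30)

A = (26, -30)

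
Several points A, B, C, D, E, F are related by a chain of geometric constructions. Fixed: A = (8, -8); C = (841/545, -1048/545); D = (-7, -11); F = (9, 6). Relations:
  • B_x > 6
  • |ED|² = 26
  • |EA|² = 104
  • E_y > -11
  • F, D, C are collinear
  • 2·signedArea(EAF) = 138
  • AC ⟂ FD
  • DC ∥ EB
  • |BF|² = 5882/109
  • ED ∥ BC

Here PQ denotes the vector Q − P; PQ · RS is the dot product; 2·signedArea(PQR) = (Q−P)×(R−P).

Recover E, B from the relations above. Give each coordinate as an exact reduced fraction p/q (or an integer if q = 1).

B = (3566/545, -503/545)
E = (-2, -10)

1. E_x = -2  [line -14·x + 1·y + -18 = 0 ∩ |ED|² = 26]
2. E_y = -10  [line -14·x + 1·y + -18 = 0 ∩ |ED|² = 26]
   → E = (-2, -10)
3. B_x = 3566/545  [ED ∥ BC ∩ DC ∥ EB]
4. B_y = -503/545  [ED ∥ BC ∩ DC ∥ EB]
   → B = (3566/545, -503/545)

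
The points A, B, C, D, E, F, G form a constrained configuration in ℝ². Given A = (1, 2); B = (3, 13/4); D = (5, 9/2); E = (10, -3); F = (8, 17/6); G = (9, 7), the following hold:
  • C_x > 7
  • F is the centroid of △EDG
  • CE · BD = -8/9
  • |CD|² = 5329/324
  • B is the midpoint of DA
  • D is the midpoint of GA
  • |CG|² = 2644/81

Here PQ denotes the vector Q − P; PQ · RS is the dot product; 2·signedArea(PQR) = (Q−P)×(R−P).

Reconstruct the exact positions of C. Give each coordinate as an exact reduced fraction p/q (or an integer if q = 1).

1. C_x = 23/3  [line -2·x + -5/4·y + 617/36 = 0 ∩ |CG|² = 2644/81]
2. C_y = 13/9  [line -2·x + -5/4·y + 617/36 = 0 ∩ |CG|² = 2644/81]
   → C = (23/3, 13/9)

C = (23/3, 13/9)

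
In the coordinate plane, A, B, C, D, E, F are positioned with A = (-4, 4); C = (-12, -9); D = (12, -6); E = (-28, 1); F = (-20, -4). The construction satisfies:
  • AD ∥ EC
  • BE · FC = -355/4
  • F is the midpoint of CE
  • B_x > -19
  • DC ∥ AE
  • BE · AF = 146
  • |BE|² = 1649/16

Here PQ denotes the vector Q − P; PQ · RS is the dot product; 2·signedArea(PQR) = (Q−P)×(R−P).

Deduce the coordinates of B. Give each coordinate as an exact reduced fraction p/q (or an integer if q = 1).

B = (-18, -3/4)

1. B_x = -18  [BE · AF = 146 ∩ BE · FC = -355/4]
2. B_y = -3/4  [BE · AF = 146 ∩ BE · FC = -355/4]
   → B = (-18, -3/4)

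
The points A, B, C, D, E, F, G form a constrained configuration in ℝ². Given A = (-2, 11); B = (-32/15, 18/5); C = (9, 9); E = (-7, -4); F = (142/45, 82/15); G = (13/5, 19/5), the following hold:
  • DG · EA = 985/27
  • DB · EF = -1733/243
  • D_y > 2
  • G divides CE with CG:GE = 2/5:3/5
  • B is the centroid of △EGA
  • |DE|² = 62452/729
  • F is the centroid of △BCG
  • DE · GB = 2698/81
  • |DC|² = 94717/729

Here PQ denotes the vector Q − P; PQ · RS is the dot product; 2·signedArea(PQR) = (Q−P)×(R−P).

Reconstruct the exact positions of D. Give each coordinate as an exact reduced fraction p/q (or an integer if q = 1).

D = (-31/135, 104/45)

1. D_x = -31/135  [DB · EF = -1733/243 ∩ DE · GB = 2698/81]
2. D_y = 104/45  [DB · EF = -1733/243 ∩ DE · GB = 2698/81]
   → D = (-31/135, 104/45)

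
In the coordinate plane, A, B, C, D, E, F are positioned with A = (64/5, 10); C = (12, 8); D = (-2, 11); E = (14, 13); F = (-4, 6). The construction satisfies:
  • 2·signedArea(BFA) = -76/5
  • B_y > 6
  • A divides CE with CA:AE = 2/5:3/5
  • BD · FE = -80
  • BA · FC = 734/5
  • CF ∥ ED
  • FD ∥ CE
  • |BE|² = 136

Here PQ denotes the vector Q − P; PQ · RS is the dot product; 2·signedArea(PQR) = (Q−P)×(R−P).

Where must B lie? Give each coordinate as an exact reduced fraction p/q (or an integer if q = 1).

B = (4, 7)

1. B_x = 4  [2·signedArea(BFA) = -76/5 ∩ BD · FE = -80]
2. B_y = 7  [2·signedArea(BFA) = -76/5 ∩ BD · FE = -80]
   → B = (4, 7)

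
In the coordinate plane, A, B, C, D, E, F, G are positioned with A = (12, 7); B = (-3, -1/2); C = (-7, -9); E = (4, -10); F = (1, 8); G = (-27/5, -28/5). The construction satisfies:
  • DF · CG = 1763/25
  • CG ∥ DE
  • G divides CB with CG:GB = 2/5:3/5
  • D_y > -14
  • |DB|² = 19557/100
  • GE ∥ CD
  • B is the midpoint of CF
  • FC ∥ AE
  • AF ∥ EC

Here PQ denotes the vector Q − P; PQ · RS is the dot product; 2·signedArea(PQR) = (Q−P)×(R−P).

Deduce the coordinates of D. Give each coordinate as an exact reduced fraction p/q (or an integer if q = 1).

1. D_x = 12/5  [CG ∥ DE ∩ GE ∥ CD]
2. D_y = -67/5  [CG ∥ DE ∩ GE ∥ CD]
   → D = (12/5, -67/5)

D = (12/5, -67/5)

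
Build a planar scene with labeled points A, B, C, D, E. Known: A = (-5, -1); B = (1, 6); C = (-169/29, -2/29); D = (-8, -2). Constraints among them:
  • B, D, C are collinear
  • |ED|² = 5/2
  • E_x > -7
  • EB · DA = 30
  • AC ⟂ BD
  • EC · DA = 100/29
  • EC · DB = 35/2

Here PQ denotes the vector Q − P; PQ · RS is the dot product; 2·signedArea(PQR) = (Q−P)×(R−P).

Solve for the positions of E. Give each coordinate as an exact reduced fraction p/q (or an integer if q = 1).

1. E_x = -13/2  [EC · DB = 35/2 ∩ EB · DA = 30]
2. E_y = -3/2  [EC · DB = 35/2 ∩ EB · DA = 30]
   → E = (-13/2, -3/2)

E = (-13/2, -3/2)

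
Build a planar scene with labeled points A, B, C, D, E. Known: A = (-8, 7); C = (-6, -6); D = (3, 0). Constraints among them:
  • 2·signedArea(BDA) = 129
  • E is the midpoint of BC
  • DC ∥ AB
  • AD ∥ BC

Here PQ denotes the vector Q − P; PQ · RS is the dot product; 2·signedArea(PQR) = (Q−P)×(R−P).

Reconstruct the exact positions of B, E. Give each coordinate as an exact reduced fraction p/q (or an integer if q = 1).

B = (-17, 1)
E = (-23/2, -5/2)

1. B_x = -17  [AD ∥ BC ∩ DC ∥ AB]
2. B_y = 1  [AD ∥ BC ∩ DC ∥ AB]
   → B = (-17, 1)
3. E_x = -23/2  [E is the midpoint of BC]
4. E_y = -5/2  [E is the midpoint of BC]
   → E = (-23/2, -5/2)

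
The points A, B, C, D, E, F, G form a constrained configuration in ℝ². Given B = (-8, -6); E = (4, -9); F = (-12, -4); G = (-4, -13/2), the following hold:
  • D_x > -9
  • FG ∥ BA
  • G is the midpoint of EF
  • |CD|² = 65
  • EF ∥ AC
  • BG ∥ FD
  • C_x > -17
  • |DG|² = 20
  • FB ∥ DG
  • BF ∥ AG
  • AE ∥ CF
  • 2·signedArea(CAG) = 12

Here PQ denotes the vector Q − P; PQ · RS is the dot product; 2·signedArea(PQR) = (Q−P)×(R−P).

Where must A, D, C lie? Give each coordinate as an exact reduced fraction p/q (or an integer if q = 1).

A = (0, -17/2)
C = (-16, -7/2)
D = (-8, -9/2)

1. A_x = 0  [BF ∥ AG ∩ FG ∥ BA]
2. A_y = -17/2  [BF ∥ AG ∩ FG ∥ BA]
   → A = (0, -17/2)
3. D_x = -8  [FB ∥ DG ∩ BG ∥ FD]
4. D_y = -9/2  [FB ∥ DG ∩ BG ∥ FD]
   → D = (-8, -9/2)
5. C_x = -16  [AE ∥ CF ∩ EF ∥ AC]
6. C_y = -7/2  [AE ∥ CF ∩ EF ∥ AC]
   → C = (-16, -7/2)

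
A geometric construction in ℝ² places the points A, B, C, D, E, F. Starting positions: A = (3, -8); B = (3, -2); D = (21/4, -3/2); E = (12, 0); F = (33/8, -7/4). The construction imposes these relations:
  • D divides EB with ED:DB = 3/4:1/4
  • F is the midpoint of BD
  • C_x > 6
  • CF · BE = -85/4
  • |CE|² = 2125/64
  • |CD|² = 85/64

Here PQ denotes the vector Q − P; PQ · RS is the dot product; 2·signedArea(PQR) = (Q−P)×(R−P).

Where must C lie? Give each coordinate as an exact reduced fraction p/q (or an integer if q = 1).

C = (51/8, -5/4)

1. C_x = 51/8  [line -9·x + -2·y + 439/8 = 0 ∩ |CE|² = 2125/64]
2. C_y = -5/4  [line -9·x + -2·y + 439/8 = 0 ∩ |CE|² = 2125/64]
   → C = (51/8, -5/4)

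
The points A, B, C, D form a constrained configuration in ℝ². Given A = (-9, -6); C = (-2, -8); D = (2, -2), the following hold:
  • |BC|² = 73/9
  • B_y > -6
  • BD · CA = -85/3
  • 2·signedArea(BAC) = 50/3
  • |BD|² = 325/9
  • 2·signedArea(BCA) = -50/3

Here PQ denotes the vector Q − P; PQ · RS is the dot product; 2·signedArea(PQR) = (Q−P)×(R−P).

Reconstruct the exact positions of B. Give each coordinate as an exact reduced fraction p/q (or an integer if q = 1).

1. B_x = -3  [2·signedArea(BCA) = -50/3 ∩ BD · CA = -85/3]
2. B_y = -16/3  [2·signedArea(BCA) = -50/3 ∩ BD · CA = -85/3]
   → B = (-3, -16/3)

B = (-3, -16/3)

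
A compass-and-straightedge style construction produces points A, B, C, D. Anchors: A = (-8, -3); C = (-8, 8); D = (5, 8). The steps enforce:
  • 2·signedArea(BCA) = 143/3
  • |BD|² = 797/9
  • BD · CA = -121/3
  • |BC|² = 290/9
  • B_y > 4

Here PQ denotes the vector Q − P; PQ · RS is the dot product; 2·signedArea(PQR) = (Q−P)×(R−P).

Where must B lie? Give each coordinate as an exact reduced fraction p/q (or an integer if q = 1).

1. B_x = -11/3  [BD · CA = -121/3 ∩ 2·signedArea(BCA) = 143/3]
2. B_y = 13/3  [BD · CA = -121/3 ∩ 2·signedArea(BCA) = 143/3]
   → B = (-11/3, 13/3)

B = (-11/3, 13/3)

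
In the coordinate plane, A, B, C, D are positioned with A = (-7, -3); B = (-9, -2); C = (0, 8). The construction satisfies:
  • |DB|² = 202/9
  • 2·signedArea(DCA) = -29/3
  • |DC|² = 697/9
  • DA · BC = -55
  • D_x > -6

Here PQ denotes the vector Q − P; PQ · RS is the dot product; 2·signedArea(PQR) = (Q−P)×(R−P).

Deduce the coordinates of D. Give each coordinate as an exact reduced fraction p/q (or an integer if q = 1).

D = (-16/3, 1)

1. D_x = -16/3  [2·signedArea(DCA) = -29/3 ∩ DA · BC = -55]
2. D_y = 1  [2·signedArea(DCA) = -29/3 ∩ DA · BC = -55]
   → D = (-16/3, 1)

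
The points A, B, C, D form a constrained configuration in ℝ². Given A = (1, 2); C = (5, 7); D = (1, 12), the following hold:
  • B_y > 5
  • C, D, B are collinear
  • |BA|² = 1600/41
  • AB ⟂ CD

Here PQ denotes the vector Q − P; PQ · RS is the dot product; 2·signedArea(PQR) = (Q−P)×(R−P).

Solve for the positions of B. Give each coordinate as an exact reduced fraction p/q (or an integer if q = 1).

1. B_x = 241/41  [C, D, B are collinear ∩ AB ⟂ CD]
2. B_y = 242/41  [C, D, B are collinear ∩ AB ⟂ CD]
   → B = (241/41, 242/41)

B = (241/41, 242/41)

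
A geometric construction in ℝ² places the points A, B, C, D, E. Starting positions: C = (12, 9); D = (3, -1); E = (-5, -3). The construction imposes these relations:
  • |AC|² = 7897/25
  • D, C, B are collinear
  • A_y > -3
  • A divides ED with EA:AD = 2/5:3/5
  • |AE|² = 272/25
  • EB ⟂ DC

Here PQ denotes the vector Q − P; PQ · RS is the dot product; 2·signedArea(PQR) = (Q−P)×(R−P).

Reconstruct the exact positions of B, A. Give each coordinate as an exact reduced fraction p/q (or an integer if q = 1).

A = (-9/5, -11/5)
B = (-285/181, -1101/181)

1. B_x = -285/181  [D, C, B are collinear ∩ EB ⟂ DC]
2. B_y = -1101/181  [D, C, B are collinear ∩ EB ⟂ DC]
   → B = (-285/181, -1101/181)
3. A_x = -9/5  [A divides ED with EA:AD = 2/5:3/5]
4. A_y = -11/5  [A divides ED with EA:AD = 2/5:3/5]
   → A = (-9/5, -11/5)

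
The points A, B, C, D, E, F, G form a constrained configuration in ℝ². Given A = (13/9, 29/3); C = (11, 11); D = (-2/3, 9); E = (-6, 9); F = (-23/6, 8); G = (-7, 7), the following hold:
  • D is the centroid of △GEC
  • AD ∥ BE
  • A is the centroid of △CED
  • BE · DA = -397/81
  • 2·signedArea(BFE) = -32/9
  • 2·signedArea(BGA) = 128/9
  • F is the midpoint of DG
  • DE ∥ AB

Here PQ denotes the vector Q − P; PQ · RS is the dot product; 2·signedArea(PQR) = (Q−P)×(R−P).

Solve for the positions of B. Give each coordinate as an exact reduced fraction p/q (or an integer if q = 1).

1. B_x = -35/9  [AD ∥ BE ∩ DE ∥ AB]
2. B_y = 29/3  [AD ∥ BE ∩ DE ∥ AB]
   → B = (-35/9, 29/3)

B = (-35/9, 29/3)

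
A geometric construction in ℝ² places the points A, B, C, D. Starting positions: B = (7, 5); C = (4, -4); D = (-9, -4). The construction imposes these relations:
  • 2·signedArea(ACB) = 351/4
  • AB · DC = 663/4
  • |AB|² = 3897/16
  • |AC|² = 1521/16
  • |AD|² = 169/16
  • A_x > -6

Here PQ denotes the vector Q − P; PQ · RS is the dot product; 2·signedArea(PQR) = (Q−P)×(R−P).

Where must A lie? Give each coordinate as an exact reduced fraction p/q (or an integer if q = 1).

1. A_x = -23/4  [2·signedArea(ACB) = 351/4 ∩ AB · DC = 663/4]
2. A_y = -4  [2·signedArea(ACB) = 351/4 ∩ AB · DC = 663/4]
   → A = (-23/4, -4)

A = (-23/4, -4)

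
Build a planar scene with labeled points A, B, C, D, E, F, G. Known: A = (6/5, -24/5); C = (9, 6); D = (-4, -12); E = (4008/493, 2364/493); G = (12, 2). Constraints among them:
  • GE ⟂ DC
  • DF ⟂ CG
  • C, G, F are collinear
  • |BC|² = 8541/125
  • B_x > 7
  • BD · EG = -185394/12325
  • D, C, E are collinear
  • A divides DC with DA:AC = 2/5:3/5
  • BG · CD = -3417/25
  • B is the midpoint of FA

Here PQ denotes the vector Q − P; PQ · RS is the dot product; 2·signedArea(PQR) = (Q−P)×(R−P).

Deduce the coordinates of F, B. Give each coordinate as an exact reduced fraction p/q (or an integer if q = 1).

1. F_x = 324/25  [C, G, F are collinear ∩ DF ⟂ CG]
2. F_y = 18/25  [C, G, F are collinear ∩ DF ⟂ CG]
   → F = (324/25, 18/25)
3. B_x = 177/25  [B is the midpoint of FA]
4. B_y = -51/25  [B is the midpoint of FA]
   → B = (177/25, -51/25)

B = (177/25, -51/25)
F = (324/25, 18/25)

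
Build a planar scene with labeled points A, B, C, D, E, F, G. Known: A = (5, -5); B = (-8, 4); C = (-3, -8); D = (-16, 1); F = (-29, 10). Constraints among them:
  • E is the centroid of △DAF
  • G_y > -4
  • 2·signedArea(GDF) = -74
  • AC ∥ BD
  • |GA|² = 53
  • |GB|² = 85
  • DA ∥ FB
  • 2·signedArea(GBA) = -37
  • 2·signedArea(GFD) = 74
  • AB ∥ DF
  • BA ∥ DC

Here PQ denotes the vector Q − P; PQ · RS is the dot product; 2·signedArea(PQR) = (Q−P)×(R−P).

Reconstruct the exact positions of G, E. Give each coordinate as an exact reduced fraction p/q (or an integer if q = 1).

1. G_x = -2  [line -9·x + -13·y + -57 = 0 ∩ |GA|² = 53]
2. G_y = -3  [line -9·x + -13·y + -57 = 0 ∩ |GA|² = 53]
   → G = (-2, -3)
3. E_x = -40/3  [E is the centroid of △DAF]
4. E_y = 2  [E is the centroid of △DAF]
   → E = (-40/3, 2)

E = (-40/3, 2)
G = (-2, -3)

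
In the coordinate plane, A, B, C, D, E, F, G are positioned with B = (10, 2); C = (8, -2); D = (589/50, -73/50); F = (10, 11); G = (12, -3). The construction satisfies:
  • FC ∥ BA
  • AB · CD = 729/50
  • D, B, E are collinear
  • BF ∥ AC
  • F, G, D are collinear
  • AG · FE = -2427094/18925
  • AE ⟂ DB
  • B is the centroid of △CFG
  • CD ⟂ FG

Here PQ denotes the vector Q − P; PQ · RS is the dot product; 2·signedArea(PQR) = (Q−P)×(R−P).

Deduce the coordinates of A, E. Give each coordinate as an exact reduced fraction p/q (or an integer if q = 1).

A = (8, -11)
E = (562819/37850, -282583/37850)

1. A_x = 8  [BF ∥ AC ∩ FC ∥ BA]
2. A_y = -11  [BF ∥ AC ∩ FC ∥ BA]
   → A = (8, -11)
3. E_x = 562819/37850  [D, B, E are collinear ∩ AE ⟂ DB]
4. E_y = -282583/37850  [D, B, E are collinear ∩ AE ⟂ DB]
   → E = (562819/37850, -282583/37850)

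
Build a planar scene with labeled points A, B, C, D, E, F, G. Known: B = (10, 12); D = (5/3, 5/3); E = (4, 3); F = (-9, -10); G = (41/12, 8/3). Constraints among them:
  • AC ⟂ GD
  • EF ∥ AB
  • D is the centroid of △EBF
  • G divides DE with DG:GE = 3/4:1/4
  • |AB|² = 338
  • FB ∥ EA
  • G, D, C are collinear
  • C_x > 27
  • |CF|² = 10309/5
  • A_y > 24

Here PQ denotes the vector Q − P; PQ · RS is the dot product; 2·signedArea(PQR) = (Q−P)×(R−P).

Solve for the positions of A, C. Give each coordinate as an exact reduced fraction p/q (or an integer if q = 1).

1. A_x = 23  [EF ∥ AB ∩ FB ∥ EA]
2. A_y = 25  [EF ∥ AB ∩ FB ∥ EA]
   → A = (23, 25)
3. C_x = 139/5  [G, D, C are collinear ∩ AC ⟂ GD]
4. C_y = 83/5  [G, D, C are collinear ∩ AC ⟂ GD]
   → C = (139/5, 83/5)

A = (23, 25)
C = (139/5, 83/5)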